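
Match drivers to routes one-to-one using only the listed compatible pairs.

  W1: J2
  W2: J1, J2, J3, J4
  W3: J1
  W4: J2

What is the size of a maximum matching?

3

Unit-capacity flow: source→left, listed edges, right→sink; max matching = max flow.
Augmenting path W1→J2 (+1); matched 1.
Augmenting path W2→J1 (+1); matched 2.
Augmenting path W3→J1→W2→J3 (+1); matched 3.
No augmenting path remains; maximum matching = 3.
König certificate: {W2, W3, J2} is a vertex cover of size 3 (every listed pair touches it), so no matching can be larger.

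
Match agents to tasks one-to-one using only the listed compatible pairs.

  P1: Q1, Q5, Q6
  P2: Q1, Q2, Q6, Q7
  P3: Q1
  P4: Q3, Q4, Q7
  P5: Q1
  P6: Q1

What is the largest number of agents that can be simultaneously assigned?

Unit-capacity flow: source→left, listed edges, right→sink; max matching = max flow.
Augmenting path P1→Q1 (+1); matched 1.
Augmenting path P2→Q2 (+1); matched 2.
Augmenting path P4→Q3 (+1); matched 3.
Augmenting path P3→Q1→P1→Q5 (+1); matched 4.
No augmenting path remains; maximum matching = 4.
König certificate: {P1, P2, P4, Q1} is a vertex cover of size 4 (every listed pair touches it), so no matching can be larger.

4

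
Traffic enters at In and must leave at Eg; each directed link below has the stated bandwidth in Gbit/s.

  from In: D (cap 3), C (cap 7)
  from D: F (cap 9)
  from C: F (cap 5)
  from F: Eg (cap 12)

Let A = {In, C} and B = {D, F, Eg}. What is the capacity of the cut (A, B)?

8

Edges leaving {In, C}: In→D (3), C→F (5).
Cut capacity = 3 + 5 = 8.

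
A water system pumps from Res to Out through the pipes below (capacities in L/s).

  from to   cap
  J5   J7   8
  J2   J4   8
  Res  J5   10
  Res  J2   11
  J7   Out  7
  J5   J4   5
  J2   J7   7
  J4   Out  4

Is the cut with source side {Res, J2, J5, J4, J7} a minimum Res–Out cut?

Given cut capacity: 4 + 7 = 11.
Augment Res→J2→J4→Out: bottleneck 4, flow now 4.
Augment Res→J2→J7→Out: bottleneck 7, flow now 11.
No augmenting path remains; maximum flow = 11.
Cut capacity 11 equals the max flow, so it is a minimum cut.

Yes — it is a minimum cut (capacity 11).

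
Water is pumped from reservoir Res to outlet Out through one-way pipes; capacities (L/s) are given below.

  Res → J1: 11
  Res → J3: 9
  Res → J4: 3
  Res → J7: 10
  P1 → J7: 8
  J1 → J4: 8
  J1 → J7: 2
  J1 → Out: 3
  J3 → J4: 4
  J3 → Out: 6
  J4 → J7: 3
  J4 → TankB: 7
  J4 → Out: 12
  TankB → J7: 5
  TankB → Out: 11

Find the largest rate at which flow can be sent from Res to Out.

Augment Res→J1→Out: bottleneck 3, flow now 3.
Augment Res→J3→Out: bottleneck 6, flow now 9.
Augment Res→J4→Out: bottleneck 3, flow now 12.
Augment Res→J1→J4→Out: bottleneck 8, flow now 20.
Augment Res→J3→J4→Out: bottleneck 1, flow now 21.
Augment Res→J3→J4→TankB→Out: bottleneck 2, flow now 23.
No augmenting path remains; maximum flow = 23.
In the residual graph, reachable from Res: {Res, J7}.
Min-cut edges: Res→J1 (11), Res→J3 (9), Res→J4 (3); capacity 11 + 9 + 3 = 23.
This cut is saturated, so no flow can exceed 23.

23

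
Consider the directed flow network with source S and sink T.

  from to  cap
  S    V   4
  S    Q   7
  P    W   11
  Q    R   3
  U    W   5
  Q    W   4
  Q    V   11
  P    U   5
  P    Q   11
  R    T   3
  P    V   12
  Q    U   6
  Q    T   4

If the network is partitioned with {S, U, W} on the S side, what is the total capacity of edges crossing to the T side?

11

Edges leaving {S, U, W}: S→Q (7), S→V (4).
Cut capacity = 7 + 4 = 11.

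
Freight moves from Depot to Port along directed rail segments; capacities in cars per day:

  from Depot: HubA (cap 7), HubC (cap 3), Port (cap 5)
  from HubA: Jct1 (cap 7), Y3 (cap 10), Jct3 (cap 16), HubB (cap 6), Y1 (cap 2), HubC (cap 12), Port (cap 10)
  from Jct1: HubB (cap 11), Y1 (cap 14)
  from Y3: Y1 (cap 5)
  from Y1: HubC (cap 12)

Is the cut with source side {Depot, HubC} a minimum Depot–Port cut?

Yes — it is a minimum cut (capacity 12).

Given cut capacity: 7 + 5 = 12.
Augment Depot→Port: bottleneck 5, flow now 5.
Augment Depot→HubA→Port: bottleneck 7, flow now 12.
No augmenting path remains; maximum flow = 12.
Cut capacity 12 equals the max flow, so it is a minimum cut.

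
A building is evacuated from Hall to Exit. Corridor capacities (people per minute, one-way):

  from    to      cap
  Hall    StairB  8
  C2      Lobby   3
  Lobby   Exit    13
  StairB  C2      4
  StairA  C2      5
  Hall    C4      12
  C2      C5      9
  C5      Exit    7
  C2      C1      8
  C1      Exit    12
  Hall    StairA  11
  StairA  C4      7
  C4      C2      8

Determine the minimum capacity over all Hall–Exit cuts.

17

Augment Hall→StairB→C2→C5→Exit: bottleneck 4, flow now 4.
Augment Hall→C4→C2→C5→Exit: bottleneck 3, flow now 7.
Augment Hall→C4→C2→Lobby→Exit: bottleneck 3, flow now 10.
Augment Hall→C4→C2→C1→Exit: bottleneck 2, flow now 12.
Augment Hall→StairA→C2→C1→Exit: bottleneck 5, flow now 17.
No augmenting path remains; maximum flow = 17.
By max-flow min-cut, the minimum cut capacity equals the max flow.
In the residual graph, reachable from Hall: {Hall, StairB, C4, StairA}.
Min-cut edges: StairB→C2 (4), C4→C2 (8), StairA→C2 (5); capacity 4 + 8 + 5 = 17.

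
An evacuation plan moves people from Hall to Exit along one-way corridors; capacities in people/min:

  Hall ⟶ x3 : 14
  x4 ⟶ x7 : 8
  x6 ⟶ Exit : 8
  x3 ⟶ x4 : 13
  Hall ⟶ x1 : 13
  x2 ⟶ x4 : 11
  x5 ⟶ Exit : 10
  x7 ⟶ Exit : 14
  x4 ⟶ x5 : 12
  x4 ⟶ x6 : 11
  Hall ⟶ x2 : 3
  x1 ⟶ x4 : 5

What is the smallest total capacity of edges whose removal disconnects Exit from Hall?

21

Augment Hall→x1→x4→x5→Exit: bottleneck 5, flow now 5.
Augment Hall→x2→x4→x5→Exit: bottleneck 3, flow now 8.
Augment Hall→x3→x4→x5→Exit: bottleneck 2, flow now 10.
Augment Hall→x3→x4→x6→Exit: bottleneck 8, flow now 18.
Augment Hall→x3→x4→x7→Exit: bottleneck 3, flow now 21.
No augmenting path remains; maximum flow = 21.
By max-flow min-cut, the minimum cut capacity equals the max flow.
In the residual graph, reachable from Hall: {Hall, x1, x3}.
Min-cut edges: Hall→x2 (3), x1→x4 (5), x3→x4 (13); capacity 3 + 5 + 13 = 21.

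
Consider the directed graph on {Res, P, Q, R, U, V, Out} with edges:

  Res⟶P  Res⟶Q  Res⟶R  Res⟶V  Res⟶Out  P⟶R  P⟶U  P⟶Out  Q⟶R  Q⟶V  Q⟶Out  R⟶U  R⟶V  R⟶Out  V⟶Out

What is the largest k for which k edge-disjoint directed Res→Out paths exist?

Assign every edge capacity 1; by Menger, the answer equals the max flow.
Path Res→Out (+1); total 1.
Path Res→P→Out (+1); total 2.
Path Res→Q→Out (+1); total 3.
Path Res→R→Out (+1); total 4.
Path Res→V→Out (+1); total 5.
No residual Res→Out path; max flow = 5.
Certifying cut of size 5: {Res→Out, Res→P, Res→Q, Res→R, Res→V}.

5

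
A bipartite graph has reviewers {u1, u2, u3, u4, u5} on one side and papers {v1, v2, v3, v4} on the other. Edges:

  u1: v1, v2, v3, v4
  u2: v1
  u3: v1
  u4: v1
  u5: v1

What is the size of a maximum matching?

2

Unit-capacity flow: source→left, listed edges, right→sink; max matching = max flow.
Augmenting path u1→v1 (+1); matched 1.
Augmenting path u2→v1→u1→v2 (+1); matched 2.
No augmenting path remains; maximum matching = 2.
König certificate: {u1, v1} is a vertex cover of size 2 (every listed pair touches it), so no matching can be larger.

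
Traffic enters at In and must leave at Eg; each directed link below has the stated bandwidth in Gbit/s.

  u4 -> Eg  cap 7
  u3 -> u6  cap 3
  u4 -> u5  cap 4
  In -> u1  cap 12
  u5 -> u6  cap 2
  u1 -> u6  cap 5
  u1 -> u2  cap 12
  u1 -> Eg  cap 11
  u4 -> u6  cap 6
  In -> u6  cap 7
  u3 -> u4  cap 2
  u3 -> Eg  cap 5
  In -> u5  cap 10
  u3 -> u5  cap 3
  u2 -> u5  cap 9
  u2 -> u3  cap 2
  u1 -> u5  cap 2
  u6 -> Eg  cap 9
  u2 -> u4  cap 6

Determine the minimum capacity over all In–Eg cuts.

Augment In→u1→Eg: bottleneck 11, flow now 11.
Augment In→u6→Eg: bottleneck 7, flow now 18.
Augment In→u1→u6→Eg: bottleneck 1, flow now 19.
Augment In→u5→u6→Eg: bottleneck 1, flow now 20.
Augment In→u5→u6→u1→u2→u3→Eg: bottleneck 1, flow now 21. (uses reverse residual edge)
No augmenting path remains; maximum flow = 21.
By max-flow min-cut, the minimum cut capacity equals the max flow.
In the residual graph, reachable from In: {In, u5}.
Min-cut edges: In→u1 (12), In→u6 (7), u5→u6 (2); capacity 12 + 7 + 2 = 21.

21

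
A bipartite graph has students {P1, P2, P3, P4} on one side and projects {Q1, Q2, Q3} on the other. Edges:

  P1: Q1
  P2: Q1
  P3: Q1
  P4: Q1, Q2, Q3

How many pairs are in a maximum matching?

Unit-capacity flow: source→left, listed edges, right→sink; max matching = max flow.
Augmenting path P1→Q1 (+1); matched 1.
Augmenting path P4→Q2 (+1); matched 2.
No augmenting path remains; maximum matching = 2.
König certificate: {P4, Q1} is a vertex cover of size 2 (every listed pair touches it), so no matching can be larger.

2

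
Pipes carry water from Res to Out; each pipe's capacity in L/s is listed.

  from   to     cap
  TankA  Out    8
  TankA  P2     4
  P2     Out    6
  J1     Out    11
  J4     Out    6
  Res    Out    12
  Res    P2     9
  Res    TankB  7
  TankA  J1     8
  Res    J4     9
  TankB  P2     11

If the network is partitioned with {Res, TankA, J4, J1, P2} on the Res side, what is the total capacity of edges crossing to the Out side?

Edges leaving {Res, TankA, J4, J1, P2}: Res→TankB (7), Res→Out (12), TankA→Out (8), J4→Out (6), J1→Out (11), P2→Out (6).
Cut capacity = 7 + 12 + 8 + 6 + 11 + 6 = 50.

50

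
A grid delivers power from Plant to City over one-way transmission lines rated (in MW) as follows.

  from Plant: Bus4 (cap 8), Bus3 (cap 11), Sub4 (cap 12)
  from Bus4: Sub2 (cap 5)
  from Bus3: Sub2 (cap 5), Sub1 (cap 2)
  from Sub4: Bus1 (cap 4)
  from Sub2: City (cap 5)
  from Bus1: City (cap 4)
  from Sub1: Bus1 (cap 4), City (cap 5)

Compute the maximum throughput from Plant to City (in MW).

11

Augment Plant→Bus4→Sub2→City: bottleneck 5, flow now 5.
Augment Plant→Bus3→Sub1→City: bottleneck 2, flow now 7.
Augment Plant→Sub4→Bus1→City: bottleneck 4, flow now 11.
No augmenting path remains; maximum flow = 11.
In the residual graph, reachable from Plant: {Plant, Bus4, Bus3, Sub4, Sub2}.
Min-cut edges: Bus3→Sub1 (2), Sub4→Bus1 (4), Sub2→City (5); capacity 2 + 4 + 5 = 11.
This cut is saturated, so no flow can exceed 11.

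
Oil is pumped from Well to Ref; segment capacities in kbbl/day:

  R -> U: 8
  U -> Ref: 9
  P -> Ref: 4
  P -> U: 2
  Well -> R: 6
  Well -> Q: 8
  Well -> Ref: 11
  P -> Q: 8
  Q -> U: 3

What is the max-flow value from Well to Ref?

20

Augment Well→Ref: bottleneck 11, flow now 11.
Augment Well→Q→U→Ref: bottleneck 3, flow now 14.
Augment Well→R→U→Ref: bottleneck 6, flow now 20.
No augmenting path remains; maximum flow = 20.
In the residual graph, reachable from Well: {Well, Q}.
Min-cut edges: Well→R (6), Well→Ref (11), Q→U (3); capacity 6 + 11 + 3 = 20.
This cut is saturated, so no flow can exceed 20.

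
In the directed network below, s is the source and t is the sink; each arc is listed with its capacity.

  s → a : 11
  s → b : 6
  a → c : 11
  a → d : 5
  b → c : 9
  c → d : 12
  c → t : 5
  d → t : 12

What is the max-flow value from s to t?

Augment s→a→c→t: bottleneck 5, flow now 5.
Augment s→a→d→t: bottleneck 5, flow now 10.
Augment s→a→c→d→t: bottleneck 1, flow now 11.
Augment s→b→c→d→t: bottleneck 6, flow now 17.
No augmenting path remains; maximum flow = 17.
In the residual graph, reachable from s: {s}.
Min-cut edges: s→a (11), s→b (6); capacity 11 + 6 = 17.
This cut is saturated, so no flow can exceed 17.

17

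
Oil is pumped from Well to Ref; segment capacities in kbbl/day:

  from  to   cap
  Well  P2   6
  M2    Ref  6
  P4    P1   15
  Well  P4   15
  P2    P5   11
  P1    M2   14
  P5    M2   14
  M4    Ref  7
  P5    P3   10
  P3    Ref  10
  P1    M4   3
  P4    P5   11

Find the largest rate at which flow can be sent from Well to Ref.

19

Augment Well→P4→P5→M2→Ref: bottleneck 6, flow now 6.
Augment Well→P4→P5→P3→Ref: bottleneck 5, flow now 11.
Augment Well→P4→P1→M4→Ref: bottleneck 3, flow now 14.
Augment Well→P2→P5→P3→Ref: bottleneck 5, flow now 19.
No augmenting path remains; maximum flow = 19.
In the residual graph, reachable from Well: {Well, P4, P2, P5, P1, M2}.
Min-cut edges: P5→P3 (10), P1→M4 (3), M2→Ref (6); capacity 10 + 3 + 6 = 19.
This cut is saturated, so no flow can exceed 19.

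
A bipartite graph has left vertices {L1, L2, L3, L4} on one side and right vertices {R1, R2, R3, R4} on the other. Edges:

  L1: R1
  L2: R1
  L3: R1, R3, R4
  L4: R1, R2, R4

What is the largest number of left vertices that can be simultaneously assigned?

3

Unit-capacity flow: source→left, listed edges, right→sink; max matching = max flow.
Augmenting path L1→R1 (+1); matched 1.
Augmenting path L3→R3 (+1); matched 2.
Augmenting path L4→R2 (+1); matched 3.
No augmenting path remains; maximum matching = 3.
König certificate: {L3, L4, R1} is a vertex cover of size 3 (every listed pair touches it), so no matching can be larger.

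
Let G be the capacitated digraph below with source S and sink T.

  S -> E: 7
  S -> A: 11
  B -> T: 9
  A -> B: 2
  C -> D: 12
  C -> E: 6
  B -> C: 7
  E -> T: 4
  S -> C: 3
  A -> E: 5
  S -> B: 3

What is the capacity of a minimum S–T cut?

Augment S→B→T: bottleneck 3, flow now 3.
Augment S→E→T: bottleneck 4, flow now 7.
Augment S→A→B→T: bottleneck 2, flow now 9.
No augmenting path remains; maximum flow = 9.
By max-flow min-cut, the minimum cut capacity equals the max flow.
In the residual graph, reachable from S: {S, A, C, D, E}.
Min-cut edges: S→B (3), A→B (2), E→T (4); capacity 3 + 2 + 4 = 9.

9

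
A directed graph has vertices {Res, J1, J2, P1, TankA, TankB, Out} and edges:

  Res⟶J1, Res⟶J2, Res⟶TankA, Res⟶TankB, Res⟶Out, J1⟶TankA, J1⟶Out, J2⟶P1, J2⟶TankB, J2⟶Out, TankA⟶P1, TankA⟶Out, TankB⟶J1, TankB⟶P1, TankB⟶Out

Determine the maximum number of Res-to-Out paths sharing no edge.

5

Assign every edge capacity 1; by Menger, the answer equals the max flow.
Path Res→Out (+1); total 1.
Path Res→J1→Out (+1); total 2.
Path Res→J2→Out (+1); total 3.
Path Res→TankA→Out (+1); total 4.
Path Res→TankB→Out (+1); total 5.
No residual Res→Out path; max flow = 5.
Certifying cut of size 5: {Res→J1, Res→J2, Res→Out, Res→TankA, Res→TankB}.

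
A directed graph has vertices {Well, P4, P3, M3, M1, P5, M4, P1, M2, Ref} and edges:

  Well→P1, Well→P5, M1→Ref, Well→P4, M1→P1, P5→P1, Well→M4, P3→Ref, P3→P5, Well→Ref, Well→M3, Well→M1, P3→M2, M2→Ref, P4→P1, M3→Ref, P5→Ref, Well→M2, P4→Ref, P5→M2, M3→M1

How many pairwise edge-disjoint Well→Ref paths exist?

Assign every edge capacity 1; by Menger, the answer equals the max flow.
Path Well→Ref (+1); total 1.
Path Well→P4→Ref (+1); total 2.
Path Well→M3→Ref (+1); total 3.
Path Well→M1→Ref (+1); total 4.
Path Well→P5→Ref (+1); total 5.
Path Well→M2→Ref (+1); total 6.
No residual Well→Ref path; max flow = 6.
Certifying cut of size 6: {Well→M1, Well→M2, Well→M3, Well→P4, Well→P5, Well→Ref}.

6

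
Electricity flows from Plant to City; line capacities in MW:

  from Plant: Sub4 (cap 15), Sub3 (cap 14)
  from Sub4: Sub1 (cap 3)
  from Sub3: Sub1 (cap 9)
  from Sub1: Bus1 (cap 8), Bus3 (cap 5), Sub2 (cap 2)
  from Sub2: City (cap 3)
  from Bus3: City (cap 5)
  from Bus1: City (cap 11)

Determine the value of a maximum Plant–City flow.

12

Augment Plant→Sub4→Sub1→Sub2→City: bottleneck 2, flow now 2.
Augment Plant→Sub4→Sub1→Bus3→City: bottleneck 1, flow now 3.
Augment Plant→Sub3→Sub1→Bus3→City: bottleneck 4, flow now 7.
Augment Plant→Sub3→Sub1→Bus1→City: bottleneck 5, flow now 12.
No augmenting path remains; maximum flow = 12.
In the residual graph, reachable from Plant: {Plant, Sub4, Sub3}.
Min-cut edges: Sub4→Sub1 (3), Sub3→Sub1 (9); capacity 3 + 9 = 12.
This cut is saturated, so no flow can exceed 12.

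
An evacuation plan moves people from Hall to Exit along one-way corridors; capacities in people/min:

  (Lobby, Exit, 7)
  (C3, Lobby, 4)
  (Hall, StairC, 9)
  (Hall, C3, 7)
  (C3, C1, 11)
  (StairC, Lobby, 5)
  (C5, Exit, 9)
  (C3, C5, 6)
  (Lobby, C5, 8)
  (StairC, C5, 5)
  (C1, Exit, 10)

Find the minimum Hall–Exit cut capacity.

16

Augment Hall→C3→C5→Exit: bottleneck 6, flow now 6.
Augment Hall→C3→C1→Exit: bottleneck 1, flow now 7.
Augment Hall→StairC→C5→Exit: bottleneck 3, flow now 10.
Augment Hall→StairC→Lobby→Exit: bottleneck 5, flow now 15.
Augment Hall→StairC→C5→C3→C1→Exit: bottleneck 1, flow now 16. (uses reverse residual edge)
No augmenting path remains; maximum flow = 16.
By max-flow min-cut, the minimum cut capacity equals the max flow.
In the residual graph, reachable from Hall: {Hall}.
Min-cut edges: Hall→C3 (7), Hall→StairC (9); capacity 7 + 9 = 16.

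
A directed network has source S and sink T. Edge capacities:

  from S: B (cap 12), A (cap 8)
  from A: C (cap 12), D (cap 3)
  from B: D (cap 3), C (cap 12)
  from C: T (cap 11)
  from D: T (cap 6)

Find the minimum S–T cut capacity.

Augment S→A→C→T: bottleneck 8, flow now 8.
Augment S→B→C→T: bottleneck 3, flow now 11.
Augment S→B→D→T: bottleneck 3, flow now 14.
Augment S→B→C→A→D→T: bottleneck 3, flow now 17. (uses reverse residual edge)
No augmenting path remains; maximum flow = 17.
By max-flow min-cut, the minimum cut capacity equals the max flow.
In the residual graph, reachable from S: {S, A, B, C}.
Min-cut edges: A→D (3), B→D (3), C→T (11); capacity 3 + 3 + 11 = 17.

17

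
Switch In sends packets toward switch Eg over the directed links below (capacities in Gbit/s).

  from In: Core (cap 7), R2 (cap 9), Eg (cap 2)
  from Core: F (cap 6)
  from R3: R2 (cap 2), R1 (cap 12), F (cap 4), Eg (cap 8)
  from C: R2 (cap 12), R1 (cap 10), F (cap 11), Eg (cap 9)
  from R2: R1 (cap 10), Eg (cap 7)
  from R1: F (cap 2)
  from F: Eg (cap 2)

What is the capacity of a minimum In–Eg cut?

11

Augment In→Eg: bottleneck 2, flow now 2.
Augment In→R2→Eg: bottleneck 7, flow now 9.
Augment In→Core→F→Eg: bottleneck 2, flow now 11.
No augmenting path remains; maximum flow = 11.
By max-flow min-cut, the minimum cut capacity equals the max flow.
In the residual graph, reachable from In: {In, Core, R2, R1, F}.
Min-cut edges: In→Eg (2), R2→Eg (7), F→Eg (2); capacity 2 + 7 + 2 = 11.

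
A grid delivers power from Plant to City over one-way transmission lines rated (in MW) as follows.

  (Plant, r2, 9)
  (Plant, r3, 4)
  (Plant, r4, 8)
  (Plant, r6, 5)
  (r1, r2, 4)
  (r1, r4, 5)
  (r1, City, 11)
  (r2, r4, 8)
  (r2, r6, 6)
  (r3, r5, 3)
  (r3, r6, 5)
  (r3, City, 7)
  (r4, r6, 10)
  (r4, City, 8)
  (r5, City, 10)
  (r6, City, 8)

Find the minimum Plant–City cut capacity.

Augment Plant→r3→City: bottleneck 4, flow now 4.
Augment Plant→r4→City: bottleneck 8, flow now 12.
Augment Plant→r6→City: bottleneck 5, flow now 17.
Augment Plant→r2→r6→City: bottleneck 3, flow now 20.
No augmenting path remains; maximum flow = 20.
By max-flow min-cut, the minimum cut capacity equals the max flow.
In the residual graph, reachable from Plant: {Plant, r2, r4, r6}.
Min-cut edges: Plant→r3 (4), r4→City (8), r6→City (8); capacity 4 + 8 + 8 = 20.

20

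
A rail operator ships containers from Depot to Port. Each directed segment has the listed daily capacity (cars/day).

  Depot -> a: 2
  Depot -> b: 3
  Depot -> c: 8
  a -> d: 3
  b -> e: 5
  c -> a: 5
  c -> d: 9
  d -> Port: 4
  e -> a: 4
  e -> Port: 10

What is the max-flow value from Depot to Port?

Augment Depot→a→d→Port: bottleneck 2, flow now 2.
Augment Depot→b→e→Port: bottleneck 3, flow now 5.
Augment Depot→c→d→Port: bottleneck 2, flow now 7.
No augmenting path remains; maximum flow = 7.
In the residual graph, reachable from Depot: {Depot, a, c, d}.
Min-cut edges: Depot→b (3), d→Port (4); capacity 3 + 4 = 7.
This cut is saturated, so no flow can exceed 7.

7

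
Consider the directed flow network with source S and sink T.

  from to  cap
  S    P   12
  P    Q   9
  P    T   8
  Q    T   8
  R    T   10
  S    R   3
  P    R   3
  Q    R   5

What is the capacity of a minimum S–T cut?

15

Augment S→P→T: bottleneck 8, flow now 8.
Augment S→R→T: bottleneck 3, flow now 11.
Augment S→P→Q→T: bottleneck 4, flow now 15.
No augmenting path remains; maximum flow = 15.
By max-flow min-cut, the minimum cut capacity equals the max flow.
In the residual graph, reachable from S: {S}.
Min-cut edges: S→P (12), S→R (3); capacity 12 + 3 = 15.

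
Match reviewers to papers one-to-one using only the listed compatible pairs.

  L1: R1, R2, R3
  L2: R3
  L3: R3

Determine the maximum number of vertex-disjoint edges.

Unit-capacity flow: source→left, listed edges, right→sink; max matching = max flow.
Augmenting path L1→R1 (+1); matched 1.
Augmenting path L2→R3 (+1); matched 2.
No augmenting path remains; maximum matching = 2.
König certificate: {L1, R3} is a vertex cover of size 2 (every listed pair touches it), so no matching can be larger.

2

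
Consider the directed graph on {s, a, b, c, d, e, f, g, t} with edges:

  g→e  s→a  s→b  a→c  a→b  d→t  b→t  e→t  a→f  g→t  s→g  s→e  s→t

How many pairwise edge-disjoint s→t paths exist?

4

Assign every edge capacity 1; by Menger, the answer equals the max flow.
Path s→t (+1); total 1.
Path s→b→t (+1); total 2.
Path s→e→t (+1); total 3.
Path s→g→t (+1); total 4.
No residual s→t path; max flow = 4.
Certifying cut of size 4: {b→t, s→e, s→g, s→t}.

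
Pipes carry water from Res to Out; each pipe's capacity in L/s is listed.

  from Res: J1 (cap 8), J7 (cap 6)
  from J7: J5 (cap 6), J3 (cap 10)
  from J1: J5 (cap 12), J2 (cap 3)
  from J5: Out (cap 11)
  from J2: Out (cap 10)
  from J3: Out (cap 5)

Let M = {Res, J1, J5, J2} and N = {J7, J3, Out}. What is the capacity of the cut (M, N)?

27

Edges leaving {Res, J1, J5, J2}: Res→J7 (6), J5→Out (11), J2→Out (10).
Cut capacity = 6 + 11 + 10 = 27.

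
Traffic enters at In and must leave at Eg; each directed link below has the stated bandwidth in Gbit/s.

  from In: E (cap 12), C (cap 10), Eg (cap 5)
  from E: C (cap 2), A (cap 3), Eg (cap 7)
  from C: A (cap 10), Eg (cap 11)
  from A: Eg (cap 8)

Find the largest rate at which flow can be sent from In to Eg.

27

Augment In→Eg: bottleneck 5, flow now 5.
Augment In→E→Eg: bottleneck 7, flow now 12.
Augment In→C→Eg: bottleneck 10, flow now 22.
Augment In→E→C→Eg: bottleneck 1, flow now 23.
Augment In→E→A→Eg: bottleneck 3, flow now 26.
Augment In→E→C→A→Eg: bottleneck 1, flow now 27.
No augmenting path remains; maximum flow = 27.
In the residual graph, reachable from In: {In}.
Min-cut edges: In→E (12), In→C (10), In→Eg (5); capacity 12 + 10 + 5 = 27.
This cut is saturated, so no flow can exceed 27.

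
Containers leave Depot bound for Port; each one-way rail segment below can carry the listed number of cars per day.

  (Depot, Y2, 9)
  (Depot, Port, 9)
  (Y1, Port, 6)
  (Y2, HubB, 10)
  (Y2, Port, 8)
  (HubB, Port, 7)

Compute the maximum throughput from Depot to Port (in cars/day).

18

Augment Depot→Port: bottleneck 9, flow now 9.
Augment Depot→Y2→Port: bottleneck 8, flow now 17.
Augment Depot→Y2→HubB→Port: bottleneck 1, flow now 18.
No augmenting path remains; maximum flow = 18.
In the residual graph, reachable from Depot: {Depot}.
Min-cut edges: Depot→Y2 (9), Depot→Port (9); capacity 9 + 9 = 18.
This cut is saturated, so no flow can exceed 18.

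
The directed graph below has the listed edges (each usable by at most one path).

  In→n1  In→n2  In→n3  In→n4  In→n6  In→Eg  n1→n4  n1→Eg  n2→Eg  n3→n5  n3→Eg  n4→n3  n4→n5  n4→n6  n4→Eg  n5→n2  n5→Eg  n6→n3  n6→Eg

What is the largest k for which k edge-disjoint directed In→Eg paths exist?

Assign every edge capacity 1; by Menger, the answer equals the max flow.
Path In→Eg (+1); total 1.
Path In→n1→Eg (+1); total 2.
Path In→n2→Eg (+1); total 3.
Path In→n3→Eg (+1); total 4.
Path In→n4→Eg (+1); total 5.
Path In→n6→Eg (+1); total 6.
No residual In→Eg path; max flow = 6.
Certifying cut of size 6: {In→Eg, In→n1, In→n2, In→n3, In→n4, In→n6}.

6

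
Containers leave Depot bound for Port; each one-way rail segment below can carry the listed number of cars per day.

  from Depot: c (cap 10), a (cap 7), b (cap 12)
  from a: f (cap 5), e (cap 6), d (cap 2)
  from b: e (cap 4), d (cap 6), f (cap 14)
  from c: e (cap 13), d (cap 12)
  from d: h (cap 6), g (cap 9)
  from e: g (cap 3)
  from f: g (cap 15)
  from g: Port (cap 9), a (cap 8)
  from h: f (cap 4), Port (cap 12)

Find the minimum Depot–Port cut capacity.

15

Augment Depot→a→d→g→Port: bottleneck 2, flow now 2.
Augment Depot→a→e→g→Port: bottleneck 3, flow now 5.
Augment Depot→a→f→g→Port: bottleneck 2, flow now 7.
Augment Depot→b→d→g→Port: bottleneck 2, flow now 9.
Augment Depot→b→d→h→Port: bottleneck 4, flow now 13.
Augment Depot→c→d→h→Port: bottleneck 2, flow now 15.
No augmenting path remains; maximum flow = 15.
By max-flow min-cut, the minimum cut capacity equals the max flow.
In the residual graph, reachable from Depot: {Depot, a, b, c, d, e, f, g}.
Min-cut edges: d→h (6), g→Port (9); capacity 6 + 9 = 15.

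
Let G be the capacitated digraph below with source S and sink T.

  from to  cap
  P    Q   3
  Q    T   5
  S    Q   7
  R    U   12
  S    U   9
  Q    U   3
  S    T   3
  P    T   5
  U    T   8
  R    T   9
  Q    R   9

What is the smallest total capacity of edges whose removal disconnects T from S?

18

Augment S→T: bottleneck 3, flow now 3.
Augment S→Q→T: bottleneck 5, flow now 8.
Augment S→U→T: bottleneck 8, flow now 16.
Augment S→Q→R→T: bottleneck 2, flow now 18.
No augmenting path remains; maximum flow = 18.
By max-flow min-cut, the minimum cut capacity equals the max flow.
In the residual graph, reachable from S: {S, U}.
Min-cut edges: S→Q (7), S→T (3), U→T (8); capacity 7 + 3 + 8 = 18.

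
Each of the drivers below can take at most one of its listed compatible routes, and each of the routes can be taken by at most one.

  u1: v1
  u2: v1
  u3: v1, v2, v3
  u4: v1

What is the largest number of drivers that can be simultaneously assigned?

2

Unit-capacity flow: source→left, listed edges, right→sink; max matching = max flow.
Augmenting path u1→v1 (+1); matched 1.
Augmenting path u3→v2 (+1); matched 2.
No augmenting path remains; maximum matching = 2.
König certificate: {u3, v1} is a vertex cover of size 2 (every listed pair touches it), so no matching can be larger.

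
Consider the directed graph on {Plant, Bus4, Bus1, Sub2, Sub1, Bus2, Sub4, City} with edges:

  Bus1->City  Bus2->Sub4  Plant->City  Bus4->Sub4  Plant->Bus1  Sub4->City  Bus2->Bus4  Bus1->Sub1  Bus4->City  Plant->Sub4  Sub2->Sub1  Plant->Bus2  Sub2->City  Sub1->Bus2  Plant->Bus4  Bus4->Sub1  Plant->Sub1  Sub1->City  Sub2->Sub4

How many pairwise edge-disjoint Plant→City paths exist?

Assign every edge capacity 1; by Menger, the answer equals the max flow.
Path Plant→City (+1); total 1.
Path Plant→Bus4→City (+1); total 2.
Path Plant→Bus1→City (+1); total 3.
Path Plant→Sub1→City (+1); total 4.
Path Plant→Sub4→City (+1); total 5.
No residual Plant→City path; max flow = 5.
Certifying cut of size 5: {Bus4→City, Plant→Bus1, Plant→City, Sub1→City, Sub4→City}.

5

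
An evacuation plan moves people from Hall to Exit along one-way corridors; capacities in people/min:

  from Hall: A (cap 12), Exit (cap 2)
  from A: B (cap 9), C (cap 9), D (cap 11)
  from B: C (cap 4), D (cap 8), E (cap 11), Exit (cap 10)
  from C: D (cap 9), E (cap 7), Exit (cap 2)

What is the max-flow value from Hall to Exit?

Augment Hall→Exit: bottleneck 2, flow now 2.
Augment Hall→A→B→Exit: bottleneck 9, flow now 11.
Augment Hall→A→C→Exit: bottleneck 2, flow now 13.
No augmenting path remains; maximum flow = 13.
In the residual graph, reachable from Hall: {Hall, A, C, D, E}.
Min-cut edges: Hall→Exit (2), A→B (9), C→Exit (2); capacity 2 + 9 + 2 = 13.
This cut is saturated, so no flow can exceed 13.

13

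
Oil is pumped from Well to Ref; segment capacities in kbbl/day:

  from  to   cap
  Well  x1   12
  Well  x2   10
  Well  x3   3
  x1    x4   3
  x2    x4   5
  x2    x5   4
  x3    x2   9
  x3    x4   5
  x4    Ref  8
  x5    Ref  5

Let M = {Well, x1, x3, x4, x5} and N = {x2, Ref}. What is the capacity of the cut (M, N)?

32

Edges leaving {Well, x1, x3, x4, x5}: Well→x2 (10), x3→x2 (9), x4→Ref (8), x5→Ref (5).
Cut capacity = 10 + 9 + 8 + 5 = 32.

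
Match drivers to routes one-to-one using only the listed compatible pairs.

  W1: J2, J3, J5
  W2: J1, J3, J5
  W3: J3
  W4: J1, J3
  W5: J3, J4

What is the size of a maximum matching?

5

Unit-capacity flow: source→left, listed edges, right→sink; max matching = max flow.
Augmenting path W1→J2 (+1); matched 1.
Augmenting path W2→J1 (+1); matched 2.
Augmenting path W3→J3 (+1); matched 3.
Augmenting path W5→J4 (+1); matched 4.
Augmenting path W4→J1→W2→J5 (+1); matched 5.
No augmenting path remains; maximum matching = 5.
König certificate: {W1, W2, W3, W4, W5} is a vertex cover of size 5 (every listed pair touches it), so no matching can be larger.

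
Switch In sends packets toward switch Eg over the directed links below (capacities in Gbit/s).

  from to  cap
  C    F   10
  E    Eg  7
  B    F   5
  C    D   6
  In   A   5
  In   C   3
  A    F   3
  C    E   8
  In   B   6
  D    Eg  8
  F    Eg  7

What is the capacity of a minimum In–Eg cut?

10

Augment In→A→F→Eg: bottleneck 3, flow now 3.
Augment In→B→F→Eg: bottleneck 4, flow now 7.
Augment In→C→D→Eg: bottleneck 3, flow now 10.
No augmenting path remains; maximum flow = 10.
By max-flow min-cut, the minimum cut capacity equals the max flow.
In the residual graph, reachable from In: {In, A, B, F}.
Min-cut edges: In→C (3), F→Eg (7); capacity 3 + 7 = 10.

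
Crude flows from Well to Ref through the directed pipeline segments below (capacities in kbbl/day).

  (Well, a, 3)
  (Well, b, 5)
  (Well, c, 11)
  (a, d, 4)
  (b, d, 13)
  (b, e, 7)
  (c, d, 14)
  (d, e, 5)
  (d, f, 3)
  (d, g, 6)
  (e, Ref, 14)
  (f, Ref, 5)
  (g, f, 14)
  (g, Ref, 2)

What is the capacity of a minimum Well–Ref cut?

Augment Well→b→e→Ref: bottleneck 5, flow now 5.
Augment Well→a→d→e→Ref: bottleneck 3, flow now 8.
Augment Well→c→d→e→Ref: bottleneck 2, flow now 10.
Augment Well→c→d→f→Ref: bottleneck 3, flow now 13.
Augment Well→c→d→g→Ref: bottleneck 2, flow now 15.
Augment Well→c→d→g→f→Ref: bottleneck 2, flow now 17.
No augmenting path remains; maximum flow = 17.
By max-flow min-cut, the minimum cut capacity equals the max flow.
In the residual graph, reachable from Well: {Well, a, c, d, f, g}.
Min-cut edges: Well→b (5), d→e (5), f→Ref (5), g→Ref (2); capacity 5 + 5 + 5 + 2 = 17.

17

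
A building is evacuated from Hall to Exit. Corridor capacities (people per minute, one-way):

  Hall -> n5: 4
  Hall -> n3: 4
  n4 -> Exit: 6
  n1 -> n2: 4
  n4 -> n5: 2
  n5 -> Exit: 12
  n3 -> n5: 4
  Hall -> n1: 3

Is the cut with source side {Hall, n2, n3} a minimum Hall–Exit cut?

Given cut capacity: 3 + 4 + 4 = 11.
Augment Hall→n5→Exit: bottleneck 4, flow now 4.
Augment Hall→n3→n5→Exit: bottleneck 4, flow now 8.
No augmenting path remains; maximum flow = 8.
In the residual graph, reachable from Hall: {Hall, n1, n2}.
Min-cut edges: Hall→n3 (4), Hall→n5 (4); capacity 4 + 4 = 8.
Cut capacity 11 exceeds the max flow 8, so it is not minimum.

No — its capacity is 11, but the minimum cut has capacity 8.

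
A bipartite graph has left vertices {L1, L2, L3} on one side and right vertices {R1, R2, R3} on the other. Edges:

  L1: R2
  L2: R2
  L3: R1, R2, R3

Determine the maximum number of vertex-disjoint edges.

Unit-capacity flow: source→left, listed edges, right→sink; max matching = max flow.
Augmenting path L1→R2 (+1); matched 1.
Augmenting path L3→R1 (+1); matched 2.
No augmenting path remains; maximum matching = 2.
König certificate: {L3, R2} is a vertex cover of size 2 (every listed pair touches it), so no matching can be larger.

2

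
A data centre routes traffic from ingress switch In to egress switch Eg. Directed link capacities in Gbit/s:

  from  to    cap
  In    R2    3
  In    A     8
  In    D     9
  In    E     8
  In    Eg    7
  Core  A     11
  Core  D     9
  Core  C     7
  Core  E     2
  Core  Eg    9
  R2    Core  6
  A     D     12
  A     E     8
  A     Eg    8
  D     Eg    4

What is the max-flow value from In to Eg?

22

Augment In→Eg: bottleneck 7, flow now 7.
Augment In→A→Eg: bottleneck 8, flow now 15.
Augment In→D→Eg: bottleneck 4, flow now 19.
Augment In→R2→Core→Eg: bottleneck 3, flow now 22.
No augmenting path remains; maximum flow = 22.
In the residual graph, reachable from In: {In, D, E}.
Min-cut edges: In→R2 (3), In→A (8), In→Eg (7), D→Eg (4); capacity 3 + 8 + 7 + 4 = 22.
This cut is saturated, so no flow can exceed 22.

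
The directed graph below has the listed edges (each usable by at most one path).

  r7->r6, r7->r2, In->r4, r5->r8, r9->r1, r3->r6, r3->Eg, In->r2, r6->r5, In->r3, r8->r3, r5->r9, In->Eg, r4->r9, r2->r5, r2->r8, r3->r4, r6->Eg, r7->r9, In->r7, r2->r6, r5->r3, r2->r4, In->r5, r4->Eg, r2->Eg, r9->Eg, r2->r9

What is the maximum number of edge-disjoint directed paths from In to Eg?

Assign every edge capacity 1; by Menger, the answer equals the max flow.
Path In→Eg (+1); total 1.
Path In→r2→Eg (+1); total 2.
Path In→r3→Eg (+1); total 3.
Path In→r4→Eg (+1); total 4.
Path In→r5→r9→Eg (+1); total 5.
Path In→r7→r6→Eg (+1); total 6.
No residual In→Eg path; max flow = 6.
Certifying cut of size 6: {In→Eg, In→r2, In→r3, In→r4, In→r5, In→r7}.

6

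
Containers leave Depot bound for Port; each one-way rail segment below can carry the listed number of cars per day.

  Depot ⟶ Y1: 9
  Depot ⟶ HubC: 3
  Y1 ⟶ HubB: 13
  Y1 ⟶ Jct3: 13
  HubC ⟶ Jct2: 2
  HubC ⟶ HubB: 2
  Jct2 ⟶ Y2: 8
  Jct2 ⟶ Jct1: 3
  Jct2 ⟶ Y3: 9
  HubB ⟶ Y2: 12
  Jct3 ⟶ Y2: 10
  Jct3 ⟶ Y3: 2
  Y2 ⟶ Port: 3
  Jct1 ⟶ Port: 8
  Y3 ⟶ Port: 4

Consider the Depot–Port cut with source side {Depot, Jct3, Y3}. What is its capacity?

26

Edges leaving {Depot, Jct3, Y3}: Depot→Y1 (9), Depot→HubC (3), Jct3→Y2 (10), Y3→Port (4).
Cut capacity = 9 + 3 + 10 + 4 = 26.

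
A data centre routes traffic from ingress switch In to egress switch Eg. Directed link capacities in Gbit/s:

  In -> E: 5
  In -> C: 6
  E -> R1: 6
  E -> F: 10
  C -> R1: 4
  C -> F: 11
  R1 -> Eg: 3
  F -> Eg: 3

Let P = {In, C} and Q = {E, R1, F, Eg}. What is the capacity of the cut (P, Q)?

20

Edges leaving {In, C}: In→E (5), C→R1 (4), C→F (11).
Cut capacity = 5 + 4 + 11 = 20.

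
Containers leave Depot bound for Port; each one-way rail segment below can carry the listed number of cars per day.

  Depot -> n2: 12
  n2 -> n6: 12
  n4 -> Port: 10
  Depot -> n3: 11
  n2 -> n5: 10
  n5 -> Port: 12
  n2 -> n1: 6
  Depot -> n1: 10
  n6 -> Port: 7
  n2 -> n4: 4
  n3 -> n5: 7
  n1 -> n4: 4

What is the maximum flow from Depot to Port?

Augment Depot→n1→n4→Port: bottleneck 4, flow now 4.
Augment Depot→n2→n4→Port: bottleneck 4, flow now 8.
Augment Depot→n2→n5→Port: bottleneck 8, flow now 16.
Augment Depot→n3→n5→Port: bottleneck 4, flow now 20.
Augment Depot→n3→n5→n2→n6→Port: bottleneck 3, flow now 23. (uses reverse residual edge)
No augmenting path remains; maximum flow = 23.
In the residual graph, reachable from Depot: {Depot, n1, n3}.
Min-cut edges: Depot→n2 (12), n1→n4 (4), n3→n5 (7); capacity 12 + 4 + 7 = 23.
This cut is saturated, so no flow can exceed 23.

23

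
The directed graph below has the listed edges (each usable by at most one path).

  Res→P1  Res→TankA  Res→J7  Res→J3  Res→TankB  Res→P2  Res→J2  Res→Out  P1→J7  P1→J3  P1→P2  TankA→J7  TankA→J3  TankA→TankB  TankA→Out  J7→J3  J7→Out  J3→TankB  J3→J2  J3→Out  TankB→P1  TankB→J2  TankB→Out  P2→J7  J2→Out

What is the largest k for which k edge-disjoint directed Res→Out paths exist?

6

Assign every edge capacity 1; by Menger, the answer equals the max flow.
Path Res→Out (+1); total 1.
Path Res→TankA→Out (+1); total 2.
Path Res→J7→Out (+1); total 3.
Path Res→J3→Out (+1); total 4.
Path Res→TankB→Out (+1); total 5.
Path Res→J2→Out (+1); total 6.
No residual Res→Out path; max flow = 6.
Certifying cut of size 6: {J2→Out, J3→Out, J7→Out, Res→Out, Res→TankA, TankB→Out}.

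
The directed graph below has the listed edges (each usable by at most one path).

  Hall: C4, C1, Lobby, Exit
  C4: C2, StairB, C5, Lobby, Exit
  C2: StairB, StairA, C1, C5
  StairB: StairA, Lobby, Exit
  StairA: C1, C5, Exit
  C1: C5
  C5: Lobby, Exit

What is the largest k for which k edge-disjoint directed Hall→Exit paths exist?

Assign every edge capacity 1; by Menger, the answer equals the max flow.
Path Hall→Exit (+1); total 1.
Path Hall→C4→Exit (+1); total 2.
Path Hall→C1→C5→Exit (+1); total 3.
No residual Hall→Exit path; max flow = 3.
Certifying cut of size 3: {Hall→C1, Hall→C4, Hall→Exit}.

3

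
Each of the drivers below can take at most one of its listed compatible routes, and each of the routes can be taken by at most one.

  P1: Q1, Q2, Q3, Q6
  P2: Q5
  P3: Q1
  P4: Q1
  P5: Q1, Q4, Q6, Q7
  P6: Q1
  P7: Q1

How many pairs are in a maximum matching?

Unit-capacity flow: source→left, listed edges, right→sink; max matching = max flow.
Augmenting path P1→Q1 (+1); matched 1.
Augmenting path P2→Q5 (+1); matched 2.
Augmenting path P5→Q4 (+1); matched 3.
Augmenting path P3→Q1→P1→Q2 (+1); matched 4.
No augmenting path remains; maximum matching = 4.
König certificate: {P1, P2, P5, Q1} is a vertex cover of size 4 (every listed pair touches it), so no matching can be larger.

4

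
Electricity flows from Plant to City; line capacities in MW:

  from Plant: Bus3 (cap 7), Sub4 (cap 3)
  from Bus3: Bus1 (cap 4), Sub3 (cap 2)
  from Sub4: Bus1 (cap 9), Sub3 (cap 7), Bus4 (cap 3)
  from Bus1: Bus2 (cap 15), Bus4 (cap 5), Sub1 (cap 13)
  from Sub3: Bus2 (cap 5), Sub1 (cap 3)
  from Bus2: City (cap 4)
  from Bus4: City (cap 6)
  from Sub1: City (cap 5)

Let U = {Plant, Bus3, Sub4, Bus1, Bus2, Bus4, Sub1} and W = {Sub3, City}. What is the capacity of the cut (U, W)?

Edges leaving {Plant, Bus3, Sub4, Bus1, Bus2, Bus4, Sub1}: Bus3→Sub3 (2), Sub4→Sub3 (7), Bus2→City (4), Bus4→City (6), Sub1→City (5).
Cut capacity = 2 + 7 + 4 + 6 + 5 = 24.

24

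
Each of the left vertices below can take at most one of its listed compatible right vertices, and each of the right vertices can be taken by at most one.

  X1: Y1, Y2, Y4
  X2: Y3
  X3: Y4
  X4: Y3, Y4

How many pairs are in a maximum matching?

3

Unit-capacity flow: source→left, listed edges, right→sink; max matching = max flow.
Augmenting path X1→Y1 (+1); matched 1.
Augmenting path X2→Y3 (+1); matched 2.
Augmenting path X3→Y4 (+1); matched 3.
No augmenting path remains; maximum matching = 3.
König certificate: {X1, Y3, Y4} is a vertex cover of size 3 (every listed pair touches it), so no matching can be larger.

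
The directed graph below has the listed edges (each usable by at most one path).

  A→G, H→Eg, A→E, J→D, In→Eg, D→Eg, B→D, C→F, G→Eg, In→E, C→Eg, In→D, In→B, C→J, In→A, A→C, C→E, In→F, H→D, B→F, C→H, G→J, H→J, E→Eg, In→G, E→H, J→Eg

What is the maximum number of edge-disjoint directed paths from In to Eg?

5

Assign every edge capacity 1; by Menger, the answer equals the max flow.
Path In→Eg (+1); total 1.
Path In→D→Eg (+1); total 2.
Path In→E→Eg (+1); total 3.
Path In→G→Eg (+1); total 4.
Path In→A→C→Eg (+1); total 5.
No residual In→Eg path; max flow = 5.
Certifying cut of size 5: {D→Eg, In→A, In→E, In→Eg, In→G}.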